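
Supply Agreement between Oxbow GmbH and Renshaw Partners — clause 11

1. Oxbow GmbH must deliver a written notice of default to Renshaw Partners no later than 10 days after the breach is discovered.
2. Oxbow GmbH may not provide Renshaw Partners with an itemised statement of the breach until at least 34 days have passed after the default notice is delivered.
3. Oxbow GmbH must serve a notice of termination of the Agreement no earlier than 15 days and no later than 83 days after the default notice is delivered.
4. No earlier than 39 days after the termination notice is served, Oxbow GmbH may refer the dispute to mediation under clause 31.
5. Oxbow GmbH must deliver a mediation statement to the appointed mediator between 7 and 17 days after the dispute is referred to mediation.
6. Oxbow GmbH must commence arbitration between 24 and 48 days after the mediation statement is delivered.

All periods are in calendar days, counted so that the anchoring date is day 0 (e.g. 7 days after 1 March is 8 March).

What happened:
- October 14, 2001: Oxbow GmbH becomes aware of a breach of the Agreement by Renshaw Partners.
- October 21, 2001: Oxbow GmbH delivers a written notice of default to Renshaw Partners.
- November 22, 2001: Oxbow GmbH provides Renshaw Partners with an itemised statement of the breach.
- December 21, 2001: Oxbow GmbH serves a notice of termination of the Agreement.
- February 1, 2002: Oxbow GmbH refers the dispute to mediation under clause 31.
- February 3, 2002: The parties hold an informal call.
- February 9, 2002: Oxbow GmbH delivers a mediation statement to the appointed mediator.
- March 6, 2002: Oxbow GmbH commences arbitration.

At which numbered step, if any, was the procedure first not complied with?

Step 1 — counting 10 days from October 14, 2001 (when the breach is discovered) gives a deadline of October 24, 2001; October 21, 2001 is within that limit.
Step 2 — must wait 34 days from October 21, 2001 (when the default notice is delivered), so not before November 24, 2001; acted on November 22, 2001, 2 days prematurely.
Later steps need not be reached.

Step 2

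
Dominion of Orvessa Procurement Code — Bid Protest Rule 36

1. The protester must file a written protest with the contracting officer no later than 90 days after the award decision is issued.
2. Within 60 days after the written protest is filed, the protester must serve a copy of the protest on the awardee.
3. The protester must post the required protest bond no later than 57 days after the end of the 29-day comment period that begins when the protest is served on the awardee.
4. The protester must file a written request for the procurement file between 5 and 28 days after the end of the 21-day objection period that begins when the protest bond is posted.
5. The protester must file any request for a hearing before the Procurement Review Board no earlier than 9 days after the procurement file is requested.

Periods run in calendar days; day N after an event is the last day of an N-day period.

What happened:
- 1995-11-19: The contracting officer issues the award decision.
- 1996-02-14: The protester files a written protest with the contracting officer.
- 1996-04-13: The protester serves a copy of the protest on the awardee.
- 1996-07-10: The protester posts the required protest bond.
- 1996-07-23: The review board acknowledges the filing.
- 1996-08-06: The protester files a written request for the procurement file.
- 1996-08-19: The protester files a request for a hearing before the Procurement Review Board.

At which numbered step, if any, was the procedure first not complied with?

Step 3

Step 1 — counting 90 days from 1995-11-19 (when the award decision is issued) gives a deadline of 1996-02-17; completed 1996-02-14, before the deadline.
Step 2 — counting 60 days from 1996-02-14 (when the written protest is filed) gives a deadline of 1996-04-14; done 1996-04-13 — timely.
Step 3 — counting 57 days from 1996-05-12 (end of the 29-day comment period, which began when the protest is served on the awardee on 1996-04-13) gives a deadline of 1996-07-08; 1996-07-10 misses that deadline by 2 days.
Later steps need not be reached.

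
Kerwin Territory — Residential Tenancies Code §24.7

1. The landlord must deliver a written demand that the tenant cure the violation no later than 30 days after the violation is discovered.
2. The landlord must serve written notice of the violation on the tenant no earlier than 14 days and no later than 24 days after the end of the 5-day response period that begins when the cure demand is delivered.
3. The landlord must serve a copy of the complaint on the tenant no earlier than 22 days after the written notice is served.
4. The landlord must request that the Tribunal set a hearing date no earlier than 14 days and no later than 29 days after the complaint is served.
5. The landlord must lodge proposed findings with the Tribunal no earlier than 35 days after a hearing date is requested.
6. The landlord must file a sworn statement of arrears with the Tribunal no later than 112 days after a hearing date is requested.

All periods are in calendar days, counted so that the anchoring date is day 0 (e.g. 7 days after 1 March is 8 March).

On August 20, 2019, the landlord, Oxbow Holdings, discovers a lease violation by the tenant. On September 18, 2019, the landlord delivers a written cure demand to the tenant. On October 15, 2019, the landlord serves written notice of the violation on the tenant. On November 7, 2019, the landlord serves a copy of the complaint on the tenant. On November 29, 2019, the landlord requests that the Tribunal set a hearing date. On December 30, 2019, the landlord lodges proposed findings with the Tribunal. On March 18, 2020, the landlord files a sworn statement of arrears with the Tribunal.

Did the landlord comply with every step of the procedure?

No

(1) due by August 20, 2019 + 30 days = September 19, 2019; completed September 18, 2019, before the deadline.
(2) the permitted window runs from September 23, 2019 + 14 = October 7, 2019 to September 23, 2019 + 24 = October 17, 2019; done October 15, 2019, which is between those dates.
(3) permitted from October 15, 2019 + 22 days = November 6, 2019 onward; done November 7, 2019 — permitted.
(4) the permitted window runs from November 7, 2019 + 14 = November 21, 2019 to November 7, 2019 + 29 = December 6, 2019; done November 29, 2019 — within the window.
(5) permitted from November 29, 2019 + 35 days = January 3, 2020 onward; done December 30, 2019 — 4 days too early.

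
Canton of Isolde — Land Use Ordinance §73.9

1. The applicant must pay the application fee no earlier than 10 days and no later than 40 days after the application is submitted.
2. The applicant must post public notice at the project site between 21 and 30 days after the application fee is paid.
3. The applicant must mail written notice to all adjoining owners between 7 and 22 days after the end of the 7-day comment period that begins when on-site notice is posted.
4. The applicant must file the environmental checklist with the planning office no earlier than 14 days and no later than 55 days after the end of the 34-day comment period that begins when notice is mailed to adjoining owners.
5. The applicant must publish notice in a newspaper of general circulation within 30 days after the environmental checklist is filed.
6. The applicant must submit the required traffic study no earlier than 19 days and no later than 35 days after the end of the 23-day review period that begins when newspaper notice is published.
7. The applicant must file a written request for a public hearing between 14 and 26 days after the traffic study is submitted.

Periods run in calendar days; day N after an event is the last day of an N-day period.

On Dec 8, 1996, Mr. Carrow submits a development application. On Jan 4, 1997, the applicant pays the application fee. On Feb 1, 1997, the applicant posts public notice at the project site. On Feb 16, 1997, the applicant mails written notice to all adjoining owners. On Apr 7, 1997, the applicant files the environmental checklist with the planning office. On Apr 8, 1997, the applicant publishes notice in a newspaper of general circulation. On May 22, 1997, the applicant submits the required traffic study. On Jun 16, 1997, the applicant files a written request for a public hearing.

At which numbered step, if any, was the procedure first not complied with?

Step 1 — 10 and 40 days from Dec 8, 1996 (when the application is submitted) are Dec 18, 1996 and Jan 17, 1997 respectively; done Jan 4, 1997, which is between those dates.
Step 2 — 21 and 30 days from Jan 4, 1997 (when the application fee is paid) are Jan 25, 1997 and Feb 3, 1997 respectively; done Feb 1, 1997 — within the window.
Step 3 — 7 and 22 days from Feb 8, 1997 (end of the 7-day comment period, which began when on-site notice is posted on Feb 1, 1997) are Feb 15, 1997 and Mar 2, 1997 respectively; Feb 16, 1997 falls inside that range.
Step 4 — 14 and 55 days from Mar 22, 1997 (end of the 34-day comment period, which began when notice is mailed to adjoining owners on Feb 16, 1997) are Apr 5, 1997 and May 16, 1997 respectively; Apr 7, 1997 falls inside that range.
Step 5 — counting 30 days from Apr 7, 1997 (when the environmental checklist is filed) gives a deadline of May 7, 1997; Apr 8, 1997 is within that limit.
Step 6 — 19 and 35 days from May 1, 1997 (end of the 23-day review period, which began when newspaper notice is published on Apr 8, 1997) are May 20, 1997 and Jun 5, 1997 respectively; May 22, 1997 falls inside that range.
Step 7 — 14 and 26 days from May 22, 1997 (when the traffic study is submitted) are Jun 5, 1997 and Jun 17, 1997 respectively; done Jun 16, 1997 — within the window.

None — every step was satisfied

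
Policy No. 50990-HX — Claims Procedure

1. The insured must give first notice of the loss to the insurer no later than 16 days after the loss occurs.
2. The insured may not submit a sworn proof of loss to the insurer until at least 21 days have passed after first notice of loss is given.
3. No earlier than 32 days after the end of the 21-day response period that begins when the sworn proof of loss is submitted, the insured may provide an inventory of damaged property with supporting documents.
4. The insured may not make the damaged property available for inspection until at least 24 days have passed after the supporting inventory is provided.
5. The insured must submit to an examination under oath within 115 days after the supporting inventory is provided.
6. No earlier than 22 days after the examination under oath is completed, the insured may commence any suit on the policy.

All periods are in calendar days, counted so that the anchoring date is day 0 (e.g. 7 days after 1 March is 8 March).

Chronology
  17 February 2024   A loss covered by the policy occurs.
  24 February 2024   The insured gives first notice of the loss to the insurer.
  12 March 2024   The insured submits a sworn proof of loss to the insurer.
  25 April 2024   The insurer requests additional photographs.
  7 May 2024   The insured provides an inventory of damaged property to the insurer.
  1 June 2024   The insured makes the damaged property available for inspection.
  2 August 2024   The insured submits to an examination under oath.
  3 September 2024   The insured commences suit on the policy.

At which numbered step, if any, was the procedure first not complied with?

(1) due by 17 February 2024 + 16 days = 4 March 2024; done 24 February 2024 — timely.
(2) permitted from 24 February 2024 + 21 days = 16 March 2024 onward; done 12 March 2024 — 4 days too early.

Step 2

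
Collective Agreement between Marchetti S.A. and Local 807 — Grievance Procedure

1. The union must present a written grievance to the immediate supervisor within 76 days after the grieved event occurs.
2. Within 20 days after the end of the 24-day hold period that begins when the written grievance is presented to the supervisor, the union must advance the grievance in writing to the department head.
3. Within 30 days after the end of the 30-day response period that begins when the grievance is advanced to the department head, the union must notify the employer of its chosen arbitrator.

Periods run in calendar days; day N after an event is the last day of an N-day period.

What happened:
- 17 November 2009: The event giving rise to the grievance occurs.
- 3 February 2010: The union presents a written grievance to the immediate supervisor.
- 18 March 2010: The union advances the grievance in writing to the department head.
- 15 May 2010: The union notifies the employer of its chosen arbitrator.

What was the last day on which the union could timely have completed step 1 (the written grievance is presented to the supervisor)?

1 February 2010

Step 1 runs from 17 November 2009, when the grieved event occurs. 76 days after 17 November 2009 is 1 February 2010.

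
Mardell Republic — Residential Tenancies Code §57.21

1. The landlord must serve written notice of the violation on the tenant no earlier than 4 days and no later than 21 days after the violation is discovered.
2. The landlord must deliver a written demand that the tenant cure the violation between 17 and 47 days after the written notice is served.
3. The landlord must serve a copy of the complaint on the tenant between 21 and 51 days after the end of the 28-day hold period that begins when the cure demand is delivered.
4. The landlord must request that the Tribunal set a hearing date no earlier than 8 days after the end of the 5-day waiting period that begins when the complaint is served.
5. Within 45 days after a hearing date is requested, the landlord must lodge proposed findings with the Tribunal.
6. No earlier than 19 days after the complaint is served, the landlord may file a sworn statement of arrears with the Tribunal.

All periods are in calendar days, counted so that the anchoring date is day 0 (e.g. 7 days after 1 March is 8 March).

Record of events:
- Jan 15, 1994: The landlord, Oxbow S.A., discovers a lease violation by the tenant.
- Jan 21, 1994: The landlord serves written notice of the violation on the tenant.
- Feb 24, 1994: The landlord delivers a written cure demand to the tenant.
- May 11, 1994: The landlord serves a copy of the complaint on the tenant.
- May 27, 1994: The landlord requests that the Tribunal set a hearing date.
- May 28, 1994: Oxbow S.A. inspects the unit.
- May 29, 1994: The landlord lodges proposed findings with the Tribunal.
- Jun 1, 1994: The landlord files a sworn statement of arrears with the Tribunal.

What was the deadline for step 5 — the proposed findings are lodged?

Jul 11, 1994

Step 5 runs from May 27, 1994, when a hearing date is requested. 45 days after May 27, 1994 is Jul 11, 1994.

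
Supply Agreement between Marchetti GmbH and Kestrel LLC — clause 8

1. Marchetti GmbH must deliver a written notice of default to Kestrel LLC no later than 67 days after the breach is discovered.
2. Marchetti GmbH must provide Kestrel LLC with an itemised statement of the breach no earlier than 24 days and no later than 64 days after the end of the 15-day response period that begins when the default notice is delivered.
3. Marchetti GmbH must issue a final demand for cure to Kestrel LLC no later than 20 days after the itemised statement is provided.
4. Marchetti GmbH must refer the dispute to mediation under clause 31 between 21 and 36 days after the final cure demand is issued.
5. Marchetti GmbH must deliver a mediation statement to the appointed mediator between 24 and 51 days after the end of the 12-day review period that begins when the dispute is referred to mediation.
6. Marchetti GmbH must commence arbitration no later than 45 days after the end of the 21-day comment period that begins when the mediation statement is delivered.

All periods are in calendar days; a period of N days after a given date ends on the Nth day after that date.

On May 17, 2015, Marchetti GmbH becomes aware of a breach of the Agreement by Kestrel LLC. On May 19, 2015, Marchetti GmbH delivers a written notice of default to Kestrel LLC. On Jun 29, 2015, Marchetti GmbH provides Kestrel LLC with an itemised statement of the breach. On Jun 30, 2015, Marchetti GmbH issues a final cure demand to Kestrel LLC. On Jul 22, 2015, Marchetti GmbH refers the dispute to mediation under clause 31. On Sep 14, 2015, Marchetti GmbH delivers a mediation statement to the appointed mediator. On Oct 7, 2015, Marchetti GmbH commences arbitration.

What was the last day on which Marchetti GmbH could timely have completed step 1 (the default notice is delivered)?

Jul 23, 2015

Step 1 runs from May 17, 2015, when the breach is discovered. 67 days after May 17, 2015 is Jul 23, 2015.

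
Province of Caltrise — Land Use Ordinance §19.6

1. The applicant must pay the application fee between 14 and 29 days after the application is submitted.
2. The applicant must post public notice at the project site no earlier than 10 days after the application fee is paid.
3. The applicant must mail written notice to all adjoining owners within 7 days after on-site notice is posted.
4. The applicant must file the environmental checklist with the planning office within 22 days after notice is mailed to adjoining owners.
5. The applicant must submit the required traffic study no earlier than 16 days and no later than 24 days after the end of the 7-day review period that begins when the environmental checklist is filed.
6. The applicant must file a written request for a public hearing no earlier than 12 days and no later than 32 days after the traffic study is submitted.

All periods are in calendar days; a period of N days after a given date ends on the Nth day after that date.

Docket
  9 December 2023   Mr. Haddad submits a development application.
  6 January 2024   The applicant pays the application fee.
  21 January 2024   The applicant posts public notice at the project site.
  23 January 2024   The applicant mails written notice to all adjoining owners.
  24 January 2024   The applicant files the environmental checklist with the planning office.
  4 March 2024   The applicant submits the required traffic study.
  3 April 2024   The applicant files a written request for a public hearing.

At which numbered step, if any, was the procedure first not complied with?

Step 1: the window is 14–29 days after 9 December 2023 (when the application is submitted), so 23 December 2023 through 7 January 2024; done 6 January 2024, which is between those dates.
Step 2: the earliest permitted date is 10 days after 6 January 2024 (when the application fee is paid), i.e. 16 January 2024; done 21 January 2024 — permitted.
Step 3: 7 days after 21 January 2024 (when on-site notice is posted) is 28 January 2024; done 23 January 2024 — timely.
Step 4: 22 days after 23 January 2024 (when notice is mailed to adjoining owners) is 14 February 2024; completed 24 January 2024, before the deadline.
Step 5: the window is 16–24 days after 31 January 2024 (end of the 7-day review period, which began when the environmental checklist is filed on 24 January 2024), so 16 February 2024 through 24 February 2024; done 4 March 2024 — 9 days after the window closed.
The procedure was therefore not followed at step 5.

Step 5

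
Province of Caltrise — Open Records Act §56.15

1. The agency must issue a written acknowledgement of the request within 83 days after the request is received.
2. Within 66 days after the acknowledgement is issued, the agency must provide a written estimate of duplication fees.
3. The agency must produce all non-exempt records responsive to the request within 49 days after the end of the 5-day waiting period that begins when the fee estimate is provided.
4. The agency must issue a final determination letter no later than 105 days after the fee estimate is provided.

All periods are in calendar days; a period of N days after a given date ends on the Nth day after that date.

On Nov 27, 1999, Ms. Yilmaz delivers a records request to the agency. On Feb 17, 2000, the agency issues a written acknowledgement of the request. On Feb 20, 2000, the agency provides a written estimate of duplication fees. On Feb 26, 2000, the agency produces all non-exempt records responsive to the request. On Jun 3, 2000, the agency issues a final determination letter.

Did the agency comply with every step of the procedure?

Step 1: 83 days after Nov 27, 1999 (when the request is received) is Feb 18, 2000; Feb 17, 2000 is within that limit.
Step 2: 66 days after Feb 17, 2000 (when the acknowledgement is issued) is Apr 23, 2000; Feb 20, 2000 is within that limit.
Step 3: 49 days after Feb 25, 2000 (end of the 5-day waiting period, which began when the fee estimate is provided on Feb 20, 2000) is Apr 14, 2000; done Feb 26, 2000 — timely.
Step 4: 105 days after Feb 20, 2000 (when the fee estimate is provided) is Jun 4, 2000; Jun 3, 2000 is within that limit.

Yes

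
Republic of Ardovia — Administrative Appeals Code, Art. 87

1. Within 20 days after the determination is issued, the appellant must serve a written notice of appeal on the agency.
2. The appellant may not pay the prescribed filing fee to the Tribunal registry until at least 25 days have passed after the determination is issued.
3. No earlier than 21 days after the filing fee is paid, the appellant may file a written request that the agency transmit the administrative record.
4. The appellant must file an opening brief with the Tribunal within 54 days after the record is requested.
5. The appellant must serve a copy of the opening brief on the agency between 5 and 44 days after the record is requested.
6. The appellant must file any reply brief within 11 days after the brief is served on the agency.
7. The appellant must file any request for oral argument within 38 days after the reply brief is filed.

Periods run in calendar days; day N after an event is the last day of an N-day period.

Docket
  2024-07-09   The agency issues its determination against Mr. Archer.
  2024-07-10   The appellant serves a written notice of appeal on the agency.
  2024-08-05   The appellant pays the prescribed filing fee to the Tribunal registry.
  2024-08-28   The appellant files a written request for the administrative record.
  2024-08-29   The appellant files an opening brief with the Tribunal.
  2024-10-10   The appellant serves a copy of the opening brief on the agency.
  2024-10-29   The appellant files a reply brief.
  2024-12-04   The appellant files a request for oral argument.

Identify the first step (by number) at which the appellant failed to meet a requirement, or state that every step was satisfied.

(1) due by 2024-07-09 + 20 days = 2024-07-29; 2024-07-10 is within that limit.
(2) permitted from 2024-07-09 + 25 days = 2024-08-03 onward; done 2024-08-05, after the minimum wait.
(3) permitted from 2024-08-05 + 21 days = 2024-08-26 onward; done 2024-08-28 — permitted.
(4) due by 2024-08-28 + 54 days = 2024-10-21; done 2024-08-29 — timely.
(5) the permitted window runs from 2024-08-28 + 5 = 2024-09-02 to 2024-08-28 + 44 = 2024-10-11; 2024-10-10 falls inside that range.
(6) due by 2024-10-10 + 11 days = 2024-10-21; done 2024-10-29 — 8 days late.

Step 6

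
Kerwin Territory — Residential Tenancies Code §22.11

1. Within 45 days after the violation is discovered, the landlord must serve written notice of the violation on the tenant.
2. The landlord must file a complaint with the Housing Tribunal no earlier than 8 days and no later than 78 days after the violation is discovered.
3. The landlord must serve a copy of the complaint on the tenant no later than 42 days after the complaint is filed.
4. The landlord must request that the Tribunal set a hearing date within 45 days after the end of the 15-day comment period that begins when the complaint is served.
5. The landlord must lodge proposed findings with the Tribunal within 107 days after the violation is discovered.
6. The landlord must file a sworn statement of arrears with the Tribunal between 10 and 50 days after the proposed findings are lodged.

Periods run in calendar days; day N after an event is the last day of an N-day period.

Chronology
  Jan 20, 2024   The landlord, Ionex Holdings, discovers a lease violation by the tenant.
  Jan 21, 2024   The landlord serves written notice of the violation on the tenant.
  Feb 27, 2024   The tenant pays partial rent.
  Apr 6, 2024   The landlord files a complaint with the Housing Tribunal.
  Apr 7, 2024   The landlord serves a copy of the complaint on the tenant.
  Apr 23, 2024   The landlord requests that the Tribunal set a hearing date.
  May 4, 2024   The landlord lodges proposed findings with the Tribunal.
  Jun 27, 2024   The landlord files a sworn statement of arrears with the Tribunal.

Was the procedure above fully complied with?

(1) due by Jan 20, 2024 + 45 days = Mar 5, 2024; done Jan 21, 2024 — timely.
(2) the permitted window runs from Jan 20, 2024 + 8 = Jan 28, 2024 to Jan 20, 2024 + 78 = Apr 7, 2024; done Apr 6, 2024 — within the window.
(3) due by Apr 6, 2024 + 42 days = May 18, 2024; completed Apr 7, 2024, before the deadline.
(4) due by Apr 22, 2024 + 45 days = Jun 6, 2024; done Apr 23, 2024 — timely.
(5) due by Jan 20, 2024 + 107 days = May 6, 2024; May 4, 2024 is within that limit.
(6) the permitted window runs from May 4, 2024 + 10 = May 14, 2024 to May 4, 2024 + 50 = Jun 23, 2024; done Jun 27, 2024 — 4 days after the window closed.
No need to go further; step 6 was not satisfied.

No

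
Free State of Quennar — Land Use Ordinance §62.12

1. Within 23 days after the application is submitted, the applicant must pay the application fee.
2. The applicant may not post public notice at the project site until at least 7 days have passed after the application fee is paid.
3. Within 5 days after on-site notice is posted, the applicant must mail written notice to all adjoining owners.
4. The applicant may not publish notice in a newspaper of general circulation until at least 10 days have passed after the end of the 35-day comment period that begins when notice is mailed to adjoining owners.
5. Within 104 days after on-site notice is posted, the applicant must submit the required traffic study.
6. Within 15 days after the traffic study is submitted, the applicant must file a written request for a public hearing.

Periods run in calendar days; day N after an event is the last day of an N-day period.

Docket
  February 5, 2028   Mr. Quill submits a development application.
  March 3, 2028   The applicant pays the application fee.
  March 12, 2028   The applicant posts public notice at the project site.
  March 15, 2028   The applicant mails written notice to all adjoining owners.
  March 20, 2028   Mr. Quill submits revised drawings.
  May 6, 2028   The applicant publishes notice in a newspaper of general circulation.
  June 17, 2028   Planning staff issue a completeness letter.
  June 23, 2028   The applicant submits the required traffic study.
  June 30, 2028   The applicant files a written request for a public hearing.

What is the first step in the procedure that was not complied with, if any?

Step 1 — counting 23 days from February 5, 2028 (when the application is submitted) gives a deadline of February 28, 2028; not done until March 3, 2028, 4 days after the deadline.

Step 1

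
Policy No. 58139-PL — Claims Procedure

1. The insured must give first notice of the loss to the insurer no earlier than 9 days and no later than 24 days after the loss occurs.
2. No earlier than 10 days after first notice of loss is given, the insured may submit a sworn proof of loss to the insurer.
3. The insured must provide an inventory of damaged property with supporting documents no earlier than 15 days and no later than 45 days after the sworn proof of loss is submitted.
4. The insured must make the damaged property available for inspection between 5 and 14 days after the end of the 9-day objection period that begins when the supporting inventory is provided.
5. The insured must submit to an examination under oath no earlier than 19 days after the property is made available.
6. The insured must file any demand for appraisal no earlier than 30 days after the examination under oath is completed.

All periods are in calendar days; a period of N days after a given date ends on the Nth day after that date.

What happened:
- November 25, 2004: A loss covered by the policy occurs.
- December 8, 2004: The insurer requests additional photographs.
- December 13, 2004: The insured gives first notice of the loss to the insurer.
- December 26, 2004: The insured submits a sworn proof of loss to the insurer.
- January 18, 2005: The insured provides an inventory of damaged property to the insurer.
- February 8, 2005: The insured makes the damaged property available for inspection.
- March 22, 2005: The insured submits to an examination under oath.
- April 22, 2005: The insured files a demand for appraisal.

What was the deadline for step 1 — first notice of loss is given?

Step 1 runs from November 25, 2004, when the loss occurs. The window is 9–24 days after November 25, 2004; it closes on December 19, 2004.

December 19, 2004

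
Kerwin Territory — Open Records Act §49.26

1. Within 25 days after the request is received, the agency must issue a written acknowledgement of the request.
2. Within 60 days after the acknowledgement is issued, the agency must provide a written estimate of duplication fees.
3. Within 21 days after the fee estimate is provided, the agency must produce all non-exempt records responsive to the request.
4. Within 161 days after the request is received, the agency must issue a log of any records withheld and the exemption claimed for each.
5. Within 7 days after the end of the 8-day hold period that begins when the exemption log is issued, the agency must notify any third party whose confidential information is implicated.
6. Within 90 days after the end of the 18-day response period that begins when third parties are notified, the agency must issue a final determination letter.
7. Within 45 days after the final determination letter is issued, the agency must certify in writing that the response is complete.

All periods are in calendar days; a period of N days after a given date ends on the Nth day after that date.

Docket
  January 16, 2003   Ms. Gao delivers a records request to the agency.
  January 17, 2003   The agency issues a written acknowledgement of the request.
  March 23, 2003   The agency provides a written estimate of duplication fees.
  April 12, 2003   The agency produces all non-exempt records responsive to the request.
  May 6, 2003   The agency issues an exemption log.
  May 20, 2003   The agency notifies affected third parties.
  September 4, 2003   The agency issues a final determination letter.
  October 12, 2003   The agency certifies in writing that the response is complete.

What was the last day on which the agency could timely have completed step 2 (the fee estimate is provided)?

Step 2 runs from January 17, 2003, when the acknowledgement is issued. 60 days after January 17, 2003 is March 18, 2003.

March 18, 2003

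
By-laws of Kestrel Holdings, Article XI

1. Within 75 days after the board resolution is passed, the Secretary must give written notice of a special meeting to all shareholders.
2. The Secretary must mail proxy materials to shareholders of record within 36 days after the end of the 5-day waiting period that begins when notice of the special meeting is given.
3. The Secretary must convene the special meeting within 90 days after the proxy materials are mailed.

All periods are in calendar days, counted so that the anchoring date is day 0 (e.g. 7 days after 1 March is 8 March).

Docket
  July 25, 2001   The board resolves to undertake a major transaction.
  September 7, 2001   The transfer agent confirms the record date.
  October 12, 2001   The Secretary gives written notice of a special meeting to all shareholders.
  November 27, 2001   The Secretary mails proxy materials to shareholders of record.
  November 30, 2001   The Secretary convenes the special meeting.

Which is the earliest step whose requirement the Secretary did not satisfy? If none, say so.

(1) due by July 25, 2001 + 75 days = October 8, 2001; done October 12, 2001 — 4 days late.

Step 1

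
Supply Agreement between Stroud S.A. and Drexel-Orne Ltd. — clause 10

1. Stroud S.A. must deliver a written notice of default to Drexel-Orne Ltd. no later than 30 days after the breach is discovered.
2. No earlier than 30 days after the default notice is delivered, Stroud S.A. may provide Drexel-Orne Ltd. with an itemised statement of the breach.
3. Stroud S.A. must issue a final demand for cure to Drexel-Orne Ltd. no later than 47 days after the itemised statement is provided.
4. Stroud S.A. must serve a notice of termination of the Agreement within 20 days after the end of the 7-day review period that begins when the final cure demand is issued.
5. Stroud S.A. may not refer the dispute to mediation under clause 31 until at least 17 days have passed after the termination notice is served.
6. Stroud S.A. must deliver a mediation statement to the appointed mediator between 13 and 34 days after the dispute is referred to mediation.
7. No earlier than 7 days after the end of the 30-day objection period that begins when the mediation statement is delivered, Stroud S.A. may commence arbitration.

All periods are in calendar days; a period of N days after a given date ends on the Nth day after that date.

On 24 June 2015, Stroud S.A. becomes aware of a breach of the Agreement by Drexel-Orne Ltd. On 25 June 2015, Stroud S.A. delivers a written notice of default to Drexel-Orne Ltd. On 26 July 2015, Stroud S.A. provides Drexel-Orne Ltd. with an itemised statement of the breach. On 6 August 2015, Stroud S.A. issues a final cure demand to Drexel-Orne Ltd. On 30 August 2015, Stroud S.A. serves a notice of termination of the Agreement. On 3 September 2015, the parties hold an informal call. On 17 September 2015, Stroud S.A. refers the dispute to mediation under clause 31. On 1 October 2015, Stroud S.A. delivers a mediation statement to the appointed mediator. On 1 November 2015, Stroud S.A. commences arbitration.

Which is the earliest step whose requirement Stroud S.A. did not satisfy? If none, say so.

Step 7

Step 1 — counting 30 days from 24 June 2015 (when the breach is discovered) gives a deadline of 24 July 2015; completed 25 June 2015, before the deadline.
Step 2 — must wait 30 days from 25 June 2015 (when the default notice is delivered), so not before 25 July 2015; 26 July 2015 is on or after that date.
Step 3 — counting 47 days from 26 July 2015 (when the itemised statement is provided) gives a deadline of 11 September 2015; 6 August 2015 is within that limit.
Step 4 — counting 20 days from 13 August 2015 (end of the 7-day review period, which began when the final cure demand is issued on 6 August 2015) gives a deadline of 2 September 2015; 30 August 2015 is within that limit.
Step 5 — must wait 17 days from 30 August 2015 (when the termination notice is served), so not before 16 September 2015; done 17 September 2015 — permitted.
Step 6 — 13 and 34 days from 17 September 2015 (when the dispute is referred to mediation) are 30 September 2015 and 21 October 2015 respectively; done 1 October 2015, which is between those dates.
Step 7 — must wait 7 days from 31 October 2015 (end of the 30-day objection period, which began when the mediation statement is delivered on 1 October 2015), so not before 7 November 2015; acted on 1 November 2015, 6 days prematurely.
The procedure was therefore not followed at step 7.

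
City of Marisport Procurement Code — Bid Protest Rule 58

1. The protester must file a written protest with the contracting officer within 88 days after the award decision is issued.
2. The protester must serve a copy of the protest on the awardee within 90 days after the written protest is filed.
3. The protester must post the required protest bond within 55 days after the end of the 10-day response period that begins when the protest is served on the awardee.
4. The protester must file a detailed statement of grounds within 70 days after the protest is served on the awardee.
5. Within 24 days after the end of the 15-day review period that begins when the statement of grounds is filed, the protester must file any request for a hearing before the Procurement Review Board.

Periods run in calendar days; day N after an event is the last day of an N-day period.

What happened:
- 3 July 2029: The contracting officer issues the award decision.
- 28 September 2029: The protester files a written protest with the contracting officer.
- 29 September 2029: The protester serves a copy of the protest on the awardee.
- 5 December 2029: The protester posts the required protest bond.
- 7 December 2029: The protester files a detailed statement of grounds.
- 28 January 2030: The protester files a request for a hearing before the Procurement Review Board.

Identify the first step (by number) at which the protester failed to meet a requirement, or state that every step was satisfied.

Step 3

Step 1 — counting 88 days from 3 July 2029 (when the award decision is issued) gives a deadline of 29 September 2029; completed 28 September 2029, before the deadline.
Step 2 — counting 90 days from 28 September 2029 (when the written protest is filed) gives a deadline of 27 December 2029; completed 29 September 2029, before the deadline.
Step 3 — counting 55 days from 9 October 2029 (end of the 10-day response period, which began when the protest is served on the awardee on 29 September 2029) gives a deadline of 3 December 2029; not done until 5 December 2029, 2 days after the deadline.
The analysis stops there.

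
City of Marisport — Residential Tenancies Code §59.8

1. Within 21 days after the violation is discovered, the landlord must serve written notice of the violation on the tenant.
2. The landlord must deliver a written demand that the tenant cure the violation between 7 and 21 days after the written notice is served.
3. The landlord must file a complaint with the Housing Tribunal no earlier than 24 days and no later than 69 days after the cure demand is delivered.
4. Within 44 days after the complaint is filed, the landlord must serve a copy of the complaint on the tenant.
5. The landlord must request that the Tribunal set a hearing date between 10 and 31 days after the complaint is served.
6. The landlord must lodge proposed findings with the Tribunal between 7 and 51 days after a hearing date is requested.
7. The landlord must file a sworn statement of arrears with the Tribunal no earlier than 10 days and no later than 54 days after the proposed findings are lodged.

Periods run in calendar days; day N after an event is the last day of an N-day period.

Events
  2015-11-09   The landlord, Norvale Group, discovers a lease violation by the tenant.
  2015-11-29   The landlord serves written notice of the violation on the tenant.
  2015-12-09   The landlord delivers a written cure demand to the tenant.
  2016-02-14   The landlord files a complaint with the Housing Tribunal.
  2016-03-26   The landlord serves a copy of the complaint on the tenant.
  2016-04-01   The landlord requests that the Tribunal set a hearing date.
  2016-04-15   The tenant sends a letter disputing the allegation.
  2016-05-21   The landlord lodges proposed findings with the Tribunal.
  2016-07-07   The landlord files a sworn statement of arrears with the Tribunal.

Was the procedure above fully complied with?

No

Step 1: 21 days after 2015-11-09 (when the violation is discovered) is 2015-11-30; 2015-11-29 is within that limit.
Step 2: the window is 7–21 days after 2015-11-29 (when the written notice is served), so 2015-12-06 through 2015-12-20; 2015-12-09 falls inside that range.
Step 3: the window is 24–69 days after 2015-12-09 (when the cure demand is delivered), so 2016-01-02 through 2016-02-16; done 2016-02-14 — within the window.
Step 4: 44 days after 2016-02-14 (when the complaint is filed) is 2016-03-29; 2016-03-26 is within that limit.
Step 5: the window is 10–31 days after 2016-03-26 (when the complaint is served), so 2016-04-05 through 2016-04-26; 2016-04-01 is 4 days too early.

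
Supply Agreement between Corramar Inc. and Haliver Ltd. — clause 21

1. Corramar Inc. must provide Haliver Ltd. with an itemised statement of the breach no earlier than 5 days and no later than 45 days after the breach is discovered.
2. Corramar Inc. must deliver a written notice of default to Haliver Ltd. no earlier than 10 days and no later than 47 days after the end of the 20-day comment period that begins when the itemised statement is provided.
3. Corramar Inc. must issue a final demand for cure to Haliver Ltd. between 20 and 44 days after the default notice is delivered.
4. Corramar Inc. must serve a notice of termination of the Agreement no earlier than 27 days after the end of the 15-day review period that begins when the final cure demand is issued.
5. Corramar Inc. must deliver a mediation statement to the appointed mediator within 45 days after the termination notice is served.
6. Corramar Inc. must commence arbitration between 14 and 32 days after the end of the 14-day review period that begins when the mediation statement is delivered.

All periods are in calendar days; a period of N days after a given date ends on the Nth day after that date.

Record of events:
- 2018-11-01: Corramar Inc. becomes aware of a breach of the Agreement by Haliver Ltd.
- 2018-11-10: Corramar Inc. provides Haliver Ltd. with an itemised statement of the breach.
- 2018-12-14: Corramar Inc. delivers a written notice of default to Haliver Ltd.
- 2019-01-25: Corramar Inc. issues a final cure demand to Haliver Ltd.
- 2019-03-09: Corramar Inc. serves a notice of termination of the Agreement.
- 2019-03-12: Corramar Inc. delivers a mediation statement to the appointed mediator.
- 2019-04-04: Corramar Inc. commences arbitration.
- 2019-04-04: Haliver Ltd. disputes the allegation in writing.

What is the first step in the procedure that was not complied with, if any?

Step 6

Step 1 — 5 and 45 days from 2018-11-01 (when the breach is discovered) are 2018-11-06 and 2018-12-16 respectively; done 2018-11-10 — within the window.
Step 2 — 10 and 47 days from 2018-11-30 (end of the 20-day comment period, which began when the itemised statement is provided on 2018-11-10) are 2018-12-10 and 2019-01-16 respectively; done 2018-12-14 — within the window.
Step 3 — 20 and 44 days from 2018-12-14 (when the default notice is delivered) are 2019-01-03 and 2019-01-27 respectively; done 2019-01-25, which is between those dates.
Step 4 — must wait 27 days from 2019-02-09 (end of the 15-day review period, which began when the final cure demand is issued on 2019-01-25), so not before 2019-03-08; done 2019-03-09 — permitted.
Step 5 — counting 45 days from 2019-03-09 (when the termination notice is served) gives a deadline of 2019-04-23; 2019-03-12 is within that limit.
Step 6 — 14 and 32 days from 2019-03-26 (end of the 14-day review period, which began when the mediation statement is delivered on 2019-03-12) are 2019-04-09 and 2019-04-27 respectively; 2019-04-04 is 5 days too early.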